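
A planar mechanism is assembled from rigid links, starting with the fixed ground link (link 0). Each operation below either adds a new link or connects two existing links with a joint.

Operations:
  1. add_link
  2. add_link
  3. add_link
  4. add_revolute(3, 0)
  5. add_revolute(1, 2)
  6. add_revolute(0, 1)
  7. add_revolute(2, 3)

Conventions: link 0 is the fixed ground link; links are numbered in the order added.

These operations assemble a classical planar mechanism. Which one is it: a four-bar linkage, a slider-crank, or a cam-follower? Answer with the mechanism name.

links: 4 (incl. ground); joints: 4 revolute, 0 prismatic, 0 higher (cam) pair, forming one closed loop
4 links in a single 4R loop → four-bar linkage

four-bar linkage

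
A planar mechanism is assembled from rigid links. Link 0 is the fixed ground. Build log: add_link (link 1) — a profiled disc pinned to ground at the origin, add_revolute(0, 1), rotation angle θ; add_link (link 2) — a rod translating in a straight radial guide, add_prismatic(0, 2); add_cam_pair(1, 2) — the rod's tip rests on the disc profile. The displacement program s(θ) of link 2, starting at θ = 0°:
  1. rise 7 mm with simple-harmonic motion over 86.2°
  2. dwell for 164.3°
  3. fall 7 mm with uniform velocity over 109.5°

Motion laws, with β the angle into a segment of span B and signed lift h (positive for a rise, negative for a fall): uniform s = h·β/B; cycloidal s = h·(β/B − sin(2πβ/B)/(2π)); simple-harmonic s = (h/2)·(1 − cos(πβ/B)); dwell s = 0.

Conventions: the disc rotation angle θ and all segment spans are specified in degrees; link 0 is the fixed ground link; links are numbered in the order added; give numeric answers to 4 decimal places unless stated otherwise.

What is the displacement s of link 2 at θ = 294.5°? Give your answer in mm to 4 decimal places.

seg 1 [0°–86.2°] simple-harmonic, h=7: full span → s += 7 → s = 7.0000
seg 2 [86.2°–250.5°] dwell: s stays 7.0000
seg 3 [250.5°–360°] uniform, h=-7: θ=294.5° here. β=44, B=109.5. -7·44/109.5 = -2.8128 → s = 4.1872

4.1872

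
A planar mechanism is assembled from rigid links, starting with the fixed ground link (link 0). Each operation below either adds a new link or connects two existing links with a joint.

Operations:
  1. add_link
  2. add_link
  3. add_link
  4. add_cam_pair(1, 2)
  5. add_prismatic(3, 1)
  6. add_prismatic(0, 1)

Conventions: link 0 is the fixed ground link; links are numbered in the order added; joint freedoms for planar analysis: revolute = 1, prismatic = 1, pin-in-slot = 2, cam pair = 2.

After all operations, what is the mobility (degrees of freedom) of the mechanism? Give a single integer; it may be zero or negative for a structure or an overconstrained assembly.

(L,J1,J2)=(1,0,0); link0 fixed
link1: (2,0,0)
link2: (3,0,0)
link3: (4,0,0)
C 1-2 [J2]: (4,0,1)
P 3-1 [J1]: (4,1,1)
P 0-1 [J1]: (4,2,1)
Grübler: 3·3 − 2·2 − 1 = 4

M = 4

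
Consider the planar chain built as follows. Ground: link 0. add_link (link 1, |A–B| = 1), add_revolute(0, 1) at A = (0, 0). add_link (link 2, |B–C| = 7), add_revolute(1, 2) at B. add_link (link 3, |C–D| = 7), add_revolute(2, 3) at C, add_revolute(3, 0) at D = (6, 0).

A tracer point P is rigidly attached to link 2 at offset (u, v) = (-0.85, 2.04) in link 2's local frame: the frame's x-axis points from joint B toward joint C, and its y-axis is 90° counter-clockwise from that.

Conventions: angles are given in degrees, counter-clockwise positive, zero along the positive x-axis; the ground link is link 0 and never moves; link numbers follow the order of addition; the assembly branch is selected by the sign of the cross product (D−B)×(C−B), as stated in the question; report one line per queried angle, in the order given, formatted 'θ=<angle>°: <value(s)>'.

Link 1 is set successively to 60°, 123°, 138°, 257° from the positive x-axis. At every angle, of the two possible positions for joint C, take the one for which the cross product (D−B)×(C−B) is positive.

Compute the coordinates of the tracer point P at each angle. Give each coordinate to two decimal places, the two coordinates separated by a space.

A=(0,0), D=(6.00,0)
θ=60°: B = A + 1.00·(cos60°, sin60°) = (0.5000, 0.8660)
θ=60°: |BD| = 5.5678
θ=60°: circle(B,7.00) ∩ circle(D,7.00): a=2.7839, h=6.4226
θ=60°:   candidates: C₊=(4.2490,6.7775) cross=35.760; C₋=(2.2510,-5.9114) cross=-35.760
θ=60°:   branch + wants cross > 0 → take C=(4.2490,6.7775) (cross=35.760)
θ=60°: ex = (C−B)/|BC| = (0.5356,0.8445); ey = (-0.8445,0.5356)
θ=60°: P = B + -0.85·ex + 2.04·ey = (-1.6780,1.2408)
θ=123°: B = A + 1.00·(cos123°, sin123°) = (-0.5446, 0.8387)
θ=123°: |BD| = 6.5982
θ=123°: circle(B,7.00) ∩ circle(D,7.00): a=3.2991, h=6.1738
θ=123°:   candidates: C₊=(3.5124,6.5431) cross=40.736; C₋=(1.9429,-5.7044) cross=-40.736
θ=123°:   branch + wants cross > 0 → take C=(3.5124,6.5431) (cross=40.736)
θ=123°: ex = (C−B)/|BC| = (0.5796,0.8149); ey = (-0.8149,0.5796)
θ=123°: P = B + -0.85·ex + 2.04·ey = (-2.6997,1.3283)
θ=138°: B = A + 1.00·(cos138°, sin138°) = (-0.7431, 0.6691)
θ=138°: |BD| = 6.7763
θ=138°: circle(B,7.00) ∩ circle(D,7.00): a=3.3881, h=6.1254
θ=138°:   candidates: C₊=(3.2333,6.4300) cross=41.507; C₋=(2.0236,-5.7609) cross=-41.507
θ=138°:   branch + wants cross > 0 → take C=(3.2333,6.4300) (cross=41.507)
θ=138°: ex = (C−B)/|BC| = (0.5681,0.8230); ey = (-0.8230,0.5681)
θ=138°: P = B + -0.85·ex + 2.04·ey = (-2.9049,1.1284)
θ=257°: B = A + 1.00·(cos257°, sin257°) = (-0.2250, -0.9744)
θ=257°: |BD| = 6.3007
θ=257°: circle(B,7.00) ∩ circle(D,7.00): a=3.1504, h=6.2510
θ=257°:   candidates: C₊=(1.9208,5.6886) cross=39.386; C₋=(3.8542,-6.6630) cross=-39.386
θ=257°:   branch + wants cross > 0 → take C=(1.9208,5.6886) (cross=39.386)
θ=257°: ex = (C−B)/|BC| = (0.3065,0.9519); ey = (-0.9519,0.3065)
θ=257°: P = B + -0.85·ex + 2.04·ey = (-2.4273,-1.1581)

θ=60°: -1.68 1.24
θ=123°: -2.70 1.33
θ=138°: -2.90 1.13
θ=257°: -2.43 -1.16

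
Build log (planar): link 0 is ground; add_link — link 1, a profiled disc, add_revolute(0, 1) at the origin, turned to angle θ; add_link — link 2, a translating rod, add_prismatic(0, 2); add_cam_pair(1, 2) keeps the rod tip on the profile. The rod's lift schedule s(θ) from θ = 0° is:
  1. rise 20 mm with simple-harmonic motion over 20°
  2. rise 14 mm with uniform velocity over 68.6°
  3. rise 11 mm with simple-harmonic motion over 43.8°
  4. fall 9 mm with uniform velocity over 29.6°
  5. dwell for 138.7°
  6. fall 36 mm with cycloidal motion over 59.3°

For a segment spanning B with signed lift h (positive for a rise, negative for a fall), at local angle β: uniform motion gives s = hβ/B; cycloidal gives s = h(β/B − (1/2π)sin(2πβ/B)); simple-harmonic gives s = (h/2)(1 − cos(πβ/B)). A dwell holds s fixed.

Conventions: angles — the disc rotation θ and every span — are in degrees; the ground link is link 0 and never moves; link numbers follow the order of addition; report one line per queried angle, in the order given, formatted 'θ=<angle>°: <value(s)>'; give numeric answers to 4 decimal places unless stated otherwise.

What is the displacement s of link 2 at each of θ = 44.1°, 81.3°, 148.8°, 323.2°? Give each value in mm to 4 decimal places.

seg 1 [0°–20°] simple-harmonic, h=20: full span → s += 20 → s = 20.0000
seg 2 [20°–88.6°] uniform, h=14: θ=44.1° here. β=24.1, B=68.6. 14·24.1/68.6 = 4.9184 → s = 24.9184
seg 2 [20°–88.6°] uniform, h=14: θ=81.3° here. β=61.3, B=68.6. 14·61.3/68.6 = 12.5102 → s = 32.5102
seg 2 [20°–88.6°] uniform, h=14: full span → s += 14 → s = 34.0000
seg 3 [88.6°–132.4°] simple-harmonic, h=11: full span → s += 11 → s = 45.0000
seg 4 [132.4°–162°] uniform, h=-9: θ=148.8° here. β=16.4, B=29.6. -9·16.4/29.6 = -4.9865 → s = 40.0135
seg 4 [132.4°–162°] uniform, h=-9: full span → s += -9 → s = 36.0000
seg 5 [162°–300.7°] dwell: s stays 36.0000
seg 6 [300.7°–360°] cycloidal, h=-36: θ=323.2° here. β=22.5, B=59.3. -36·(0.3794 − sin(2π·0.3794)/(2π)) = -9.7222 → s = 26.2778

θ=44.1°: 24.9184
θ=81.3°: 32.5102
θ=148.8°: 40.0135
θ=323.2°: 26.2778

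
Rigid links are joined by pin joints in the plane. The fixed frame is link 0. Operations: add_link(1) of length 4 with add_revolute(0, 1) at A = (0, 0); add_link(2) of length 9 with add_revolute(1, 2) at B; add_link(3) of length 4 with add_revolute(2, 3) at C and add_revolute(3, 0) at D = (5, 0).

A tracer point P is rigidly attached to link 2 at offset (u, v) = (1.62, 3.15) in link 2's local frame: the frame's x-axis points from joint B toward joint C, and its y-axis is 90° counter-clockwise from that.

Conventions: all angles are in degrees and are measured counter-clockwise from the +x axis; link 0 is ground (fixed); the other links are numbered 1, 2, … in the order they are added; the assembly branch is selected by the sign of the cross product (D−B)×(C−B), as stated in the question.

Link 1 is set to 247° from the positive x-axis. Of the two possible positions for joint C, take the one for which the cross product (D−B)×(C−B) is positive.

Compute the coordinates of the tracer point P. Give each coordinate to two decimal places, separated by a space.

A=(0,0), D=(5.00,0)
B = A + 4.00·(cos247°, sin247°) = (-1.5629, -3.6820)
|BD| = 7.5252
circle(B,9.00) ∩ circle(D,4.00): a=8.0814, h=3.9611
  candidates: C₊=(3.5469,3.7267) cross=29.809; C₋=(7.4232,-3.1825) cross=-29.809
  branch + wants cross > 0 → take C=(3.5469,3.7267) (cross=29.809)
ex = (C−B)/|BC| = (0.5678,0.8232); ey = (-0.8232,0.5678)
P = B + 1.62·ex + 3.15·ey = (-3.2362,-0.5600)

-3.24 -0.56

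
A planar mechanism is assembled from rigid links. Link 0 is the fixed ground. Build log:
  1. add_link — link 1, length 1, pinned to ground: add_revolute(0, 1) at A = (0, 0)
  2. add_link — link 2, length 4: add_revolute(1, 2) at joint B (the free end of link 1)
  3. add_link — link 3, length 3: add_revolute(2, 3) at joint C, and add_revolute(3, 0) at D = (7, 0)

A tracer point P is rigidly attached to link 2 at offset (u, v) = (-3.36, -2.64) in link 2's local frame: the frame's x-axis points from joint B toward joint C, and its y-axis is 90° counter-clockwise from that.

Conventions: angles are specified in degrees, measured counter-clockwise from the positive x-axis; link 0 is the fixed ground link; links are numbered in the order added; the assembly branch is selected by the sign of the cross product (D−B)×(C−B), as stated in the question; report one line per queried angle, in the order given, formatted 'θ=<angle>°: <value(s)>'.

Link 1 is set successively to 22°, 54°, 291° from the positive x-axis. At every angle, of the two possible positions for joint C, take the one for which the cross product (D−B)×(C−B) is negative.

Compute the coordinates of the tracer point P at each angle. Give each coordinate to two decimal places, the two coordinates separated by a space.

A=(0,0), D=(7.00,0)
θ=22°: B = A + 1.00·(cos22°, sin22°) = (0.9272, 0.3746)
θ=22°: |BD| = 6.0844
θ=22°: circle(B,4.00) ∩ circle(D,3.00): a=3.6174, h=1.7071
θ=22°:   candidates: C₊=(4.6429,1.8558) cross=10.387; C₋=(4.4326,-1.5520) cross=-10.387
θ=22°:   branch - wants cross < 0 → take C=(4.4326,-1.5520) (cross=-10.387)
θ=22°: ex = (C−B)/|BC| = (0.8764,-0.4816); ey = (0.4816,0.8764)
θ=22°: P = B + -3.36·ex + -2.64·ey = (-3.2890,-0.3207)
θ=54°: B = A + 1.00·(cos54°, sin54°) = (0.5878, 0.8090)
θ=54°: |BD| = 6.4630
θ=54°: circle(B,4.00) ∩ circle(D,3.00): a=3.7731, h=1.3282
θ=54°:   candidates: C₊=(4.4974,1.6544) cross=8.584; C₋=(4.1649,-0.9810) cross=-8.584
θ=54°:   branch - wants cross < 0 → take C=(4.1649,-0.9810) (cross=-8.584)
θ=54°: ex = (C−B)/|BC| = (0.8943,-0.4475); ey = (0.4475,0.8943)
θ=54°: P = B + -3.36·ex + -2.64·ey = (-3.5984,-0.0483)
θ=291°: B = A + 1.00·(cos291°, sin291°) = (0.3584, -0.9336)
θ=291°: |BD| = 6.7069
θ=291°: circle(B,4.00) ∩ circle(D,3.00): a=3.8753, h=0.9909
θ=291°:   candidates: C₊=(4.0580,0.5871) cross=6.646; C₋=(4.3339,-1.3754) cross=-6.646
θ=291°:   branch - wants cross < 0 → take C=(4.3339,-1.3754) (cross=-6.646)
θ=291°: ex = (C−B)/|BC| = (0.9939,-0.1105); ey = (0.1105,0.9939)
θ=291°: P = B + -3.36·ex + -2.64·ey = (-3.2727,-3.1863)

θ=22°: -3.29 -0.32
θ=54°: -3.60 -0.05
θ=291°: -3.27 -3.19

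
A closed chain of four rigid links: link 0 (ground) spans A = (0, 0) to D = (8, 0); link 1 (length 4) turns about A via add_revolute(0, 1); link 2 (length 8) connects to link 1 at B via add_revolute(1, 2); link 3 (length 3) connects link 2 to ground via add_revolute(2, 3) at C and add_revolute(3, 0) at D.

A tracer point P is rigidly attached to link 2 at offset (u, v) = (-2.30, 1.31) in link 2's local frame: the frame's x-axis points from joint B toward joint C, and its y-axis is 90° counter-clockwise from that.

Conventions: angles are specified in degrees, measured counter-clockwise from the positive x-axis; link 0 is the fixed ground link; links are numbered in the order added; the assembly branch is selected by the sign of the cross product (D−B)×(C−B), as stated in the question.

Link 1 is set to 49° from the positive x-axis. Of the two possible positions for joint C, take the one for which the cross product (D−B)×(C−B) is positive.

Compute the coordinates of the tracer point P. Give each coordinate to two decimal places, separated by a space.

A=(0,0), D=(8.00,0)
B = A + 4.00·(cos49°, sin49°) = (2.6242, 3.0188)
|BD| = 6.1654
circle(B,8.00) ∩ circle(D,3.00): a=7.5431, h=2.6650
  candidates: C₊=(10.5061,1.6491) cross=16.431; C₋=(7.8963,-2.9982) cross=-16.431
  branch + wants cross > 0 → take C=(10.5061,1.6491) (cross=16.431)
ex = (C−B)/|BC| = (0.9852,-0.1712); ey = (0.1712,0.9852)
P = B + -2.30·ex + 1.31·ey = (0.5825,4.7033)

0.58 4.70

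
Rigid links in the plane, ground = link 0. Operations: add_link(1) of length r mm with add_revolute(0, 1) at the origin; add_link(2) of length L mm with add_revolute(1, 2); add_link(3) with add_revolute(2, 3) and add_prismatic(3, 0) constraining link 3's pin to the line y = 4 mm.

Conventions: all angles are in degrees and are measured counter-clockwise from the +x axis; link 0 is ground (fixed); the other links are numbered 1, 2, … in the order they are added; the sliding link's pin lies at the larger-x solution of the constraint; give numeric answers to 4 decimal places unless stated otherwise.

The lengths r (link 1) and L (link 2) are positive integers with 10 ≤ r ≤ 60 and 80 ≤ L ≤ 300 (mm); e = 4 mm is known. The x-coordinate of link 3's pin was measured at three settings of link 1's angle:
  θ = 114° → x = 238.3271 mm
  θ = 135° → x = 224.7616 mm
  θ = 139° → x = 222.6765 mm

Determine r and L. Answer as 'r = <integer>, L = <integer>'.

constraint per measurement: (x − r cos θ)² + (r sin θ − e)² = L²
subtracting the θ₁ and θ₂ equations cancels the r² and L² terms:
r = (x₁² − x₂²) / (2[(x₁cos θ₁ + e sin θ₁) − (x₂cos θ₂ + e sin θ₂)]) = 50.0004 → r = 50
L² = (x₁ − r cos θ₁)² + (r sin θ₁ − e)² = 68644.0249 → L = 262.0000 → L = 262
check at θ₃=139°: x = 222.6765 (printed 222.6765) ✓

r = 50, L = 262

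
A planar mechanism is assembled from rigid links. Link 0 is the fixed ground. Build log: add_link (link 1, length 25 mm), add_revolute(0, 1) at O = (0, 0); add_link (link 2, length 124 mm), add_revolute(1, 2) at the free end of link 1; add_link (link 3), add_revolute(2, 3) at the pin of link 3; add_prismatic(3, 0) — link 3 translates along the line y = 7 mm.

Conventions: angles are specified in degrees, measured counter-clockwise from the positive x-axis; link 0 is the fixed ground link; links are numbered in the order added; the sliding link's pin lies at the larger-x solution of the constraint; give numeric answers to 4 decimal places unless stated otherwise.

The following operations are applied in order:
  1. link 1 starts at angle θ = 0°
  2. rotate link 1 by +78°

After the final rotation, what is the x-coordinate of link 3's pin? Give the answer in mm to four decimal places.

geometry: r = 25 mm, L = 124 mm, e = 7 mm; θ starts at 0°
rotate link 1 by +78°: θ ← 0° +78° = 78°
crank pin P = (r cos θ, r sin θ) = (5.197792, 24.453690)
h = r sin θ − e = 24.453690 − 7 = 17.453690
x = r cos θ + √(L² − h²) = 5.197792 + 122.765503 = 127.963295

127.9633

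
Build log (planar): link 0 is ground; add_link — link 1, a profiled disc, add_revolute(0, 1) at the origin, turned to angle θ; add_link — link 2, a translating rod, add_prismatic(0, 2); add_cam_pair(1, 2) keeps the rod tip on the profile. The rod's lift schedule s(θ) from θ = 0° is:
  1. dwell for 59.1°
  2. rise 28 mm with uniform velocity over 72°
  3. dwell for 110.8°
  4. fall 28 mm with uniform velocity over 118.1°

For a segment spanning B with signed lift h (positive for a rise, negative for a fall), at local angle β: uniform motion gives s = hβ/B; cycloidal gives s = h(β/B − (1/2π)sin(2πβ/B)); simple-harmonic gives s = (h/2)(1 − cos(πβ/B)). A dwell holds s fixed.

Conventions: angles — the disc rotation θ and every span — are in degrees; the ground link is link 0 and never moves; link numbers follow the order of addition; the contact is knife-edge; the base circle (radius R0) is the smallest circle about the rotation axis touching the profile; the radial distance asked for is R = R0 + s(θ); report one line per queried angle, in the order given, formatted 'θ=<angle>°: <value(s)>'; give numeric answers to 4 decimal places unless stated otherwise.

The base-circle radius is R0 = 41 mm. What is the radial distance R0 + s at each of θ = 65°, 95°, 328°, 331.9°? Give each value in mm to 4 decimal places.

seg 1 [0°–59.1°] dwell: s stays 0.0000
seg 2 [59.1°–131.1°] uniform, h=28: θ=65° here. β=5.9, B=72. 28·5.9/72 = 2.2944 → s = 2.2944
seg 2 [59.1°–131.1°] uniform, h=28: θ=95° here. β=35.9, B=72. 28·35.9/72 = 13.9611 → s = 13.9611
seg 2 [59.1°–131.1°] uniform, h=28: full span → s += 28 → s = 28.0000
seg 3 [131.1°–241.9°] dwell: s stays 28.0000
seg 4 [241.9°–360°] uniform, h=-28: θ=328° here. β=86.1, B=118.1. -28·86.1/118.1 = -20.4132 → s = 7.5868
seg 4 [241.9°–360°] uniform, h=-28: θ=331.9° here. β=90, B=118.1. -28·90/118.1 = -21.3378 → s = 6.6622
θ=65°: R = R0 + s = 41 + 2.2944 = 43.2944
θ=95°: R = R0 + s = 41 + 13.9611 = 54.9611
θ=328°: R = R0 + s = 41 + 7.5868 = 48.5868
θ=331.9°: R = R0 + s = 41 + 6.6622 = 47.6622

θ=65°: 43.2944
θ=95°: 54.9611
θ=328°: 48.5868
θ=331.9°: 47.6622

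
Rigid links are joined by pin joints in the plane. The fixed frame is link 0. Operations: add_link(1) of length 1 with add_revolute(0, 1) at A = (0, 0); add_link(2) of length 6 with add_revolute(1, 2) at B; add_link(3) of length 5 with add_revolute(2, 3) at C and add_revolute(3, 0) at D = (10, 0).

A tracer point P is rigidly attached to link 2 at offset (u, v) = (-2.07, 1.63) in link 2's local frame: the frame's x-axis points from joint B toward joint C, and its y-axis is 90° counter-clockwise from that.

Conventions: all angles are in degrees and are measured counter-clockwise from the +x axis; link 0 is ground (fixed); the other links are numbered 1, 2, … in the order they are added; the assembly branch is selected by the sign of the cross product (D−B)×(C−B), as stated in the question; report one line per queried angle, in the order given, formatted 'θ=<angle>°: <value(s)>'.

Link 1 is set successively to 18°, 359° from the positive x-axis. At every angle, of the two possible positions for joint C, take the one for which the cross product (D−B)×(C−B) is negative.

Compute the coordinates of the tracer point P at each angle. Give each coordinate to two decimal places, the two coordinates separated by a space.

A=(0,0), D=(10.00,0)
θ=18°: B = A + 1.00·(cos18°, sin18°) = (0.9511, 0.3090)
θ=18°: |BD| = 9.0542
θ=18°: circle(B,6.00) ∩ circle(D,5.00): a=5.1346, h=3.1042
θ=18°:   candidates: C₊=(6.1886,3.2362) cross=28.106; C₋=(5.9767,-2.9687) cross=-28.106
θ=18°:   branch - wants cross < 0 → take C=(5.9767,-2.9687) (cross=-28.106)
θ=18°: ex = (C−B)/|BC| = (0.8376,-0.5463); ey = (0.5463,0.8376)
θ=18°: P = B + -2.07·ex + 1.63·ey = (0.1076,2.8051)
θ=359°: B = A + 1.00·(cos359°, sin359°) = (0.9998, -0.0175)
θ=359°: |BD| = 9.0002
θ=359°: circle(B,6.00) ∩ circle(D,5.00): a=5.1112, h=3.1426
θ=359°:   candidates: C₊=(6.1049,3.1350) cross=28.284; C₋=(6.1171,-3.1501) cross=-28.284
θ=359°:   branch - wants cross < 0 → take C=(6.1171,-3.1501) (cross=-28.284)
θ=359°: ex = (C−B)/|BC| = (0.8529,-0.5221); ey = (0.5221,0.8529)
θ=359°: P = B + -2.07·ex + 1.63·ey = (0.0854,2.4535)

θ=18°: 0.11 2.81
θ=359°: 0.09 2.45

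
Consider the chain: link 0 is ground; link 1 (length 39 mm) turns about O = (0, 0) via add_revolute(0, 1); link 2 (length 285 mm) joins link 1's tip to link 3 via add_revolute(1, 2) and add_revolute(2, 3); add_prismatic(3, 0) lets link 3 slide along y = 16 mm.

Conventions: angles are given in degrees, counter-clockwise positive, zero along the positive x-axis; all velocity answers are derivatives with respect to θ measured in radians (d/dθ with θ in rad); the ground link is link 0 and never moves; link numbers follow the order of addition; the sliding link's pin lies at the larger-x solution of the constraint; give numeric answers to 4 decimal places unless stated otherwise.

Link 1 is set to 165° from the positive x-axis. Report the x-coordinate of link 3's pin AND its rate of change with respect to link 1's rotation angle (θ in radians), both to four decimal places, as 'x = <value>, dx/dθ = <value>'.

geometry: r = 39 mm, L = 285 mm, e = 16 mm
crank pin P = (r cos θ, r sin θ) = (-37.671107, 10.093943)
h = r sin θ − e = 10.093943 − 16 = -5.906057
x = r cos θ + √(L² − h²) = -37.671107 + 284.938798 = 247.267691
dx/dθ = −r sin θ − h·r cos θ/√(L² − h²) (θ in radians; h = -5.906057) = -10.874769

x = 247.2677, dx/dθ = -10.8748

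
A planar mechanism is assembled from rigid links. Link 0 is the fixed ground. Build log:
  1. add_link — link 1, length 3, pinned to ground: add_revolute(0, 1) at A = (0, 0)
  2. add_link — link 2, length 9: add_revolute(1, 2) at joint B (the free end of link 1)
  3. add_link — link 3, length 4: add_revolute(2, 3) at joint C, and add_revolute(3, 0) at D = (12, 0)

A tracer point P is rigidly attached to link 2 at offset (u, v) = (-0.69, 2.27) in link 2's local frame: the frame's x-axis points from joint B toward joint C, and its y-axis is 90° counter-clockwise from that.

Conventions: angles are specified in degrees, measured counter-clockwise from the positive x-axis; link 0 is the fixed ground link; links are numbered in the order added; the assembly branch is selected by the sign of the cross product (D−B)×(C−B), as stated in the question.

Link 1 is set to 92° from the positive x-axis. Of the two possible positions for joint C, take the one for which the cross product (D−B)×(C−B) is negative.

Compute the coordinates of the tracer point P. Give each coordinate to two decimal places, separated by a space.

A=(0,0), D=(12.00,0)
B = A + 3.00·(cos92°, sin92°) = (-0.1047, 2.9982)
|BD| = 12.4705
circle(B,9.00) ∩ circle(D,4.00): a=8.8414, h=1.6822
  candidates: C₊=(8.8818,2.5054) cross=20.978; C₋=(8.0729,-0.7603) cross=-20.978
  branch - wants cross < 0 → take C=(8.0729,-0.7603) (cross=-20.978)
ex = (C−B)/|BC| = (0.9086,-0.4176); ey = (0.4176,0.9086)
P = B + -0.69·ex + 2.27·ey = (0.2163,5.3489)

0.22 5.35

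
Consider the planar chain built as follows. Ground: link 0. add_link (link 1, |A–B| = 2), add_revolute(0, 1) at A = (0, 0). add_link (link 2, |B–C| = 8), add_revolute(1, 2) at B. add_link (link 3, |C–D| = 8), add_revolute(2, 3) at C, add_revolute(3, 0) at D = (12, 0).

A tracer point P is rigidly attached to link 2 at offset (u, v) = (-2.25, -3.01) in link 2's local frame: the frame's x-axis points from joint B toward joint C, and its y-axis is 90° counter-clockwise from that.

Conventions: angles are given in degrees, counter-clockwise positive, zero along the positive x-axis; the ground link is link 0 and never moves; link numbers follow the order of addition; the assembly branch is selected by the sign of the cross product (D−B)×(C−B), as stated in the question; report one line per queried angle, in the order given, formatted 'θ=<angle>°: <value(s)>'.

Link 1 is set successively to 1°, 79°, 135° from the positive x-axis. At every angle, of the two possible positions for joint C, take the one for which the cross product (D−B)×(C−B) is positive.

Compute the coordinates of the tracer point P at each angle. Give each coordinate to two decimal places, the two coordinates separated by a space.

A=(0,0), D=(12.00,0)
θ=1°: B = A + 2.00·(cos1°, sin1°) = (1.9997, 0.0349)
θ=1°: |BD| = 10.0004
θ=1°: circle(B,8.00) ∩ circle(D,8.00): a=5.0002, h=6.2449
θ=1°:   candidates: C₊=(7.0216,6.2623) cross=62.451; C₋=(6.9781,-6.2274) cross=-62.451
θ=1°:   branch + wants cross > 0 → take C=(7.0216,6.2623) (cross=62.451)
θ=1°: ex = (C−B)/|BC| = (0.6277,0.7784); ey = (-0.7784,0.6277)
θ=1°: P = B + -2.25·ex + -3.01·ey = (2.9303,-3.6060)
θ=79°: B = A + 2.00·(cos79°, sin79°) = (0.3816, 1.9633)
θ=79°: |BD| = 11.7831
θ=79°: circle(B,8.00) ∩ circle(D,8.00): a=5.8915, h=5.4120
θ=79°:   candidates: C₊=(7.0925,6.3180) cross=63.770; C₋=(5.2891,-4.3547) cross=-63.770
θ=79°:   branch + wants cross > 0 → take C=(7.0925,6.3180) (cross=63.770)
θ=79°: ex = (C−B)/|BC| = (0.8389,0.5443); ey = (-0.5443,0.8389)
θ=79°: P = B + -2.25·ex + -3.01·ey = (0.1326,-1.7865)
θ=135°: B = A + 2.00·(cos135°, sin135°) = (-1.4142, 1.4142)
θ=135°: |BD| = 13.4886
θ=135°: circle(B,8.00) ∩ circle(D,8.00): a=6.7443, h=4.3029
θ=135°:   candidates: C₊=(5.7440,4.9863) cross=58.040; C₋=(4.8418,-3.5721) cross=-58.040
θ=135°:   branch + wants cross > 0 → take C=(5.7440,4.9863) (cross=58.040)
θ=135°: ex = (C−B)/|BC| = (0.8948,0.4465); ey = (-0.4465,0.8948)
θ=135°: P = B + -2.25·ex + -3.01·ey = (-2.0835,-2.2837)

θ=1°: 2.93 -3.61
θ=79°: 0.13 -1.79
θ=135°: -2.08 -2.28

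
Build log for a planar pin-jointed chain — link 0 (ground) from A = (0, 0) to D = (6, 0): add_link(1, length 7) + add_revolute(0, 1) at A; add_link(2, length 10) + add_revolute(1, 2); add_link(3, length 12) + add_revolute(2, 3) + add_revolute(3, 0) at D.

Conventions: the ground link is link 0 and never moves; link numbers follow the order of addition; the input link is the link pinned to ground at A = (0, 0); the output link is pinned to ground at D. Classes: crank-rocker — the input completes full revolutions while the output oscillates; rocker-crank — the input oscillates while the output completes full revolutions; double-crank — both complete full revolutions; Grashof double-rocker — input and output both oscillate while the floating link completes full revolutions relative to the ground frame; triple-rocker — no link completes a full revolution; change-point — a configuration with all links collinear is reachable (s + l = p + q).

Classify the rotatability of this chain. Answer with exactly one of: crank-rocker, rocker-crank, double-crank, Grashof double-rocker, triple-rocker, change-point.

lengths: ground=6, input=7, coupler=10, output=12
sorted: s=6 (shortest), l=12 (longest), p+q=17
s + l = 18 vs p + q = 17
s + l > p + q → non-Grashof → no link fully rotates → triple-rocker

triple-rocker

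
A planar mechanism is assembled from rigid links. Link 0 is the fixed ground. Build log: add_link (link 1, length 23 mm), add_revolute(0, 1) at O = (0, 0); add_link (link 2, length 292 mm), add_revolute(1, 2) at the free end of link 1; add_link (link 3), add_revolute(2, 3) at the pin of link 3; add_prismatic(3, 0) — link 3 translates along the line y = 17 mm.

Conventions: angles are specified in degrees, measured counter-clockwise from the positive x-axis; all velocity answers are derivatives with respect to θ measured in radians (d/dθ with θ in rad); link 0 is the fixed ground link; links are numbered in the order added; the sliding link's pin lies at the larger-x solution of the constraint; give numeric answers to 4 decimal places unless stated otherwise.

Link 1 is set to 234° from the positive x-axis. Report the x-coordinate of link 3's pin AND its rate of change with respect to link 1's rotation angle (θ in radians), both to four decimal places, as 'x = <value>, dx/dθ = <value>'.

geometry: r = 23 mm, L = 292 mm, e = 17 mm
crank pin P = (r cos θ, r sin θ) = (-13.519061, -18.607391)
h = r sin θ − e = -18.607391 − 17 = -35.607391
x = r cos θ + √(L² − h²) = -13.519061 + 289.820830 = 276.301770
dx/dθ = −r sin θ − h·r cos θ/√(L² − h²) (θ in radians; h = -35.607391) = 16.946439

x = 276.3018, dx/dθ = 16.9464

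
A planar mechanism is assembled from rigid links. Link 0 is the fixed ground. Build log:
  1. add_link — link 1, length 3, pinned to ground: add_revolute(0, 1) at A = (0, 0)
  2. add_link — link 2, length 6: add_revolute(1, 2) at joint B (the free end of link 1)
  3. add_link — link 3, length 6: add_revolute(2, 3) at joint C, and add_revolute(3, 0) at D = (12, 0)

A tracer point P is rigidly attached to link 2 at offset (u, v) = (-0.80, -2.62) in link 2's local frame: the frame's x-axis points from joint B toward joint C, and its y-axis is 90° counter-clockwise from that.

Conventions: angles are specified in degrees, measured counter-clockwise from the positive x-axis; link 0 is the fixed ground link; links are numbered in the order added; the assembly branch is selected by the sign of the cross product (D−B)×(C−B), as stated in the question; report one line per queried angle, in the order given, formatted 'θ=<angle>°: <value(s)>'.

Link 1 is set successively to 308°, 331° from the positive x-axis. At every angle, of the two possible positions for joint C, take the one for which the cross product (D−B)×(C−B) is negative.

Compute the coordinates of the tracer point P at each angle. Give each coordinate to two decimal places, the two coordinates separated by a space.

A=(0,0), D=(12.00,0)
θ=308°: B = A + 3.00·(cos308°, sin308°) = (1.8470, -2.3640)
θ=308°: |BD| = 10.4246
θ=308°: circle(B,6.00) ∩ circle(D,6.00): a=5.2123, h=2.9719
θ=308°:   candidates: C₊=(6.2496,1.7124) cross=30.980; C₋=(7.5974,-4.0764) cross=-30.980
θ=308°:   branch - wants cross < 0 → take C=(7.5974,-4.0764) (cross=-30.980)
θ=308°: ex = (C−B)/|BC| = (0.9584,-0.2854); ey = (0.2854,0.9584)
θ=308°: P = B + -0.80·ex + -2.62·ey = (0.3325,-4.6467)
θ=331°: B = A + 3.00·(cos331°, sin331°) = (2.6239, -1.4544)
θ=331°: |BD| = 9.4883
θ=331°: circle(B,6.00) ∩ circle(D,6.00): a=4.7441, h=3.6733
θ=331°:   candidates: C₊=(6.7489,2.9027) cross=34.853; C₋=(7.8750,-4.3571) cross=-34.853
θ=331°:   branch - wants cross < 0 → take C=(7.8750,-4.3571) (cross=-34.853)
θ=331°: ex = (C−B)/|BC| = (0.8752,-0.4838); ey = (0.4838,0.8752)
θ=331°: P = B + -0.80·ex + -2.62·ey = (0.6562,-3.3604)

θ=308°: 0.33 -4.65
θ=331°: 0.66 -3.36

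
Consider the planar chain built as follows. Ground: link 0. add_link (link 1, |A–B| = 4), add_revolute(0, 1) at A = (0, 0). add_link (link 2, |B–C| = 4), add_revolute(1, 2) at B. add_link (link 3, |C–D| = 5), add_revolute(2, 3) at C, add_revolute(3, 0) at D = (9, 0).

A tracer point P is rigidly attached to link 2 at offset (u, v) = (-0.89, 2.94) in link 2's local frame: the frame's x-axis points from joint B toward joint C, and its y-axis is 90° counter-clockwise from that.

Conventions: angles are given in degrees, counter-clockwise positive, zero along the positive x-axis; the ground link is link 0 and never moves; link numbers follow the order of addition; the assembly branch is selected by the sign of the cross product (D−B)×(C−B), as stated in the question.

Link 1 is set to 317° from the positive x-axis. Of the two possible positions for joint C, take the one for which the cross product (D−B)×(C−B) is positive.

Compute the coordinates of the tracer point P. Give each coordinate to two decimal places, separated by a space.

A=(0,0), D=(9.00,0)
B = A + 4.00·(cos317°, sin317°) = (2.9254, -2.7280)
|BD| = 6.6590
circle(B,4.00) ∩ circle(D,5.00): a=2.6537, h=2.9929
  candidates: C₊=(4.1201,1.0894) cross=19.930; C₋=(6.5724,-4.3711) cross=-19.930
  branch + wants cross > 0 → take C=(4.1201,1.0894) (cross=19.930)
ex = (C−B)/|BC| = (0.2987,0.9544); ey = (-0.9544,0.2987)
P = B + -0.89·ex + 2.94·ey = (-0.1462,-2.6993)

-0.15 -2.70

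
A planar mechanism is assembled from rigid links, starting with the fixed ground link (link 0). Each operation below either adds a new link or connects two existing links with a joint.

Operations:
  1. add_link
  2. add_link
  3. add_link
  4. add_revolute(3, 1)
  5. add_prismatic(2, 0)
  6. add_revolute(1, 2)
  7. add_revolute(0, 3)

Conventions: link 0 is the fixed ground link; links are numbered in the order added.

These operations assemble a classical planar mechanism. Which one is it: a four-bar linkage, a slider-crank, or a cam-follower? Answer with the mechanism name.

links: 4 (incl. ground); joints: 3 revolute, 1 prismatic, 0 higher (cam) pair, forming one closed loop
4 links, 3 revolutes + 1 prismatic in one loop → slider-crank

slider-crank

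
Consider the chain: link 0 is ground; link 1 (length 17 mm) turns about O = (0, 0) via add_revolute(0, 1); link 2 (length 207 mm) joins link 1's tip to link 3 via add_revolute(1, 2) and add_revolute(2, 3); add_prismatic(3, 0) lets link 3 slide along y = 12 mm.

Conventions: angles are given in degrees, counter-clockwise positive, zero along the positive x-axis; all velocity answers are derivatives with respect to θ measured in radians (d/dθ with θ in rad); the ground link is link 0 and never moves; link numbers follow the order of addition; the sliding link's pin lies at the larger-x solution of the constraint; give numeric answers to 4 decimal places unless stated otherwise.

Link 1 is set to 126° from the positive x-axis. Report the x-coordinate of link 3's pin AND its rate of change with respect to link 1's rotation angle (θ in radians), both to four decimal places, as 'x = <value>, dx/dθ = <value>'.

geometry: r = 17 mm, L = 207 mm, e = 12 mm
crank pin P = (r cos θ, r sin θ) = (-9.992349, 13.753289)
h = r sin θ − e = 13.753289 − 12 = 1.753289
x = r cos θ + √(L² − h²) = -9.992349 + 206.992575 = 197.000225
dx/dθ = −r sin θ − h·r cos θ/√(L² − h²) (θ in radians; h = 1.753289) = -13.668651

x = 197.0002, dx/dθ = -13.6687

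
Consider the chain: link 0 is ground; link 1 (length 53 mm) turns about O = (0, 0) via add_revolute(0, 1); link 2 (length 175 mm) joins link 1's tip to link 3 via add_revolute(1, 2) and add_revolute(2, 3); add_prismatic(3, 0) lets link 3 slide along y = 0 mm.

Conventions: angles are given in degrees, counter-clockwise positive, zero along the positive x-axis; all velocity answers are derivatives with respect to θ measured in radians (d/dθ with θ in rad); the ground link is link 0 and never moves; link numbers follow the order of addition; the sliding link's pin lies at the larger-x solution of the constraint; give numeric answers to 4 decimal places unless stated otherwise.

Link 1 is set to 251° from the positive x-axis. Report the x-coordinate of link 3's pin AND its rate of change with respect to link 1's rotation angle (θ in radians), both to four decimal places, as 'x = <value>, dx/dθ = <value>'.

geometry: r = 53 mm, L = 175 mm, e = 0 mm
crank pin P = (r cos θ, r sin θ) = (-17.255112, -50.112485)
h = r sin θ − e = -50.112485 − 0 = -50.112485
x = r cos θ + √(L² − h²) = -17.255112 + 167.671521 = 150.416409
dx/dθ = −r sin θ − h·r cos θ/√(L² − h²) (θ in radians; h = -50.112485) = 44.955398

x = 150.4164, dx/dθ = 44.9554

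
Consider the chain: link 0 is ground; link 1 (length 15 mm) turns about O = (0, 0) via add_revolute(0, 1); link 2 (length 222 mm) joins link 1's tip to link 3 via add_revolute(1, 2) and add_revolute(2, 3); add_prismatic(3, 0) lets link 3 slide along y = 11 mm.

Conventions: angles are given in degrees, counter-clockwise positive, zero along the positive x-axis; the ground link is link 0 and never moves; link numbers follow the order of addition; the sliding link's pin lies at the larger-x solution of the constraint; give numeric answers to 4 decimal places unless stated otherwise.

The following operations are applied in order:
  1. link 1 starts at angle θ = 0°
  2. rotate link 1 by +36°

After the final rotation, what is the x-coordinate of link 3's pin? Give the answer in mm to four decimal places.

geometry: r = 15 mm, L = 222 mm, e = 11 mm; θ starts at 0°
rotate link 1 by +36°: θ ← 0° +36° = 36°
crank pin P = (r cos θ, r sin θ) = (12.135255, 8.816779)
h = r sin θ − e = 8.816779 − 11 = -2.183221
x = r cos θ + √(L² − h²) = 12.135255 + 221.989264 = 234.124519

234.1245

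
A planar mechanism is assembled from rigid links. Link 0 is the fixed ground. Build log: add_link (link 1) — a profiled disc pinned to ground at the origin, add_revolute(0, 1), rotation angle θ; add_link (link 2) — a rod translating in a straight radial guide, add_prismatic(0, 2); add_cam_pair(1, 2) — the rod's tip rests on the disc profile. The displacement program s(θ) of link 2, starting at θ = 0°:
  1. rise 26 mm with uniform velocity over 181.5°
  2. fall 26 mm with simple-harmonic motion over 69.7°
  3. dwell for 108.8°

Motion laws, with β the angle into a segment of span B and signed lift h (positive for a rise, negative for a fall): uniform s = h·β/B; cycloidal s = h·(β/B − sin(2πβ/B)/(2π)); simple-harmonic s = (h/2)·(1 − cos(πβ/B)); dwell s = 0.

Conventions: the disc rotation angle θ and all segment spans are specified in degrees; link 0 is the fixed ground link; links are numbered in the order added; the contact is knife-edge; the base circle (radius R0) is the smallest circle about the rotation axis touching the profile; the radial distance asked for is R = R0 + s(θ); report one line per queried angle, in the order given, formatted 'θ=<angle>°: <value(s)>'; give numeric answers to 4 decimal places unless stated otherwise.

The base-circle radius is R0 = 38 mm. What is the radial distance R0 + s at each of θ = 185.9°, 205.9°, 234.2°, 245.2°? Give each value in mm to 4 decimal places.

seg 1 [0°–181.5°] uniform, h=26: full span → s += 26 → s = 26.0000
seg 2 [181.5°–251.2°] simple-harmonic, h=-26: θ=185.9° here. β=4.4, B=69.7. -26/2·(1 − cos(π·0.0631)) = -0.2548 → s = 25.7452
seg 2 [181.5°–251.2°] simple-harmonic, h=-26: θ=205.9° here. β=24.4, B=69.7. -26/2·(1 − cos(π·0.3501)) = -7.1007 → s = 18.8993
seg 2 [181.5°–251.2°] simple-harmonic, h=-26: θ=234.2° here. β=52.7, B=69.7. -26/2·(1 − cos(π·0.7561)) = -22.3668 → s = 3.6332
seg 2 [181.5°–251.2°] simple-harmonic, h=-26: θ=245.2° here. β=63.7, B=69.7. -26/2·(1 − cos(π·0.9139)) = -25.5275 → s = 0.4725
θ=185.9°: R = R0 + s = 38 + 25.7452 = 63.7452
θ=205.9°: R = R0 + s = 38 + 18.8993 = 56.8993
θ=234.2°: R = R0 + s = 38 + 3.6332 = 41.6332
θ=245.2°: R = R0 + s = 38 + 0.4725 = 38.4725

θ=185.9°: 63.7452
θ=205.9°: 56.8993
θ=234.2°: 41.6332
θ=245.2°: 38.4725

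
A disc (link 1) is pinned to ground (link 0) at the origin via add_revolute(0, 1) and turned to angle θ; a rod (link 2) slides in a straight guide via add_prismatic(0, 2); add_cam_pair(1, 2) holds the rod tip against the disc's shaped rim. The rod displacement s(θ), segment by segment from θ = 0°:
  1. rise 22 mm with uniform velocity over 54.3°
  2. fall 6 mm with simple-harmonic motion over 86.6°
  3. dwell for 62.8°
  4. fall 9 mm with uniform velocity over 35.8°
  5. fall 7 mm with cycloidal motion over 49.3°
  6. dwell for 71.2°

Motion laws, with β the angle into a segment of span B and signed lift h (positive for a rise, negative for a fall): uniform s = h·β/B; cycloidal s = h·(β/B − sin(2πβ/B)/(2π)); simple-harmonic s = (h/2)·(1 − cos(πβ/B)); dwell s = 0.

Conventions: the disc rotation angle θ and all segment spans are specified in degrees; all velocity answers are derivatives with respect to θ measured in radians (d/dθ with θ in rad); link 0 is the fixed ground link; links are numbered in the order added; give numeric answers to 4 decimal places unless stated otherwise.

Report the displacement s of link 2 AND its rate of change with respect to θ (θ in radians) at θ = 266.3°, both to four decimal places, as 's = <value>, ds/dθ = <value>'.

segment 1 (0° to 54.3°, uniform, h = 22) is passed completely: s = 0.0000 + (22) = 22.0000
segment 2 (54.3° to 140.9°, simple-harmonic, h = -6) is passed completely: s = 22.0000 + (-6) = 16.0000
segment 3 (140.9° to 203.7°, dwell): s unchanged at 16.0000
segment 4 (203.7° to 239.5°, uniform, h = -9) is passed completely: s = 16.0000 + (-9) = 7.0000
θ = 266.3° falls in segment 5 (239.5° to 288.8°, cycloidal, h = -7): β = 266.3 − 239.5 = 26.8°, B = 49.3°; Δs = -7·(0.5436 − sin(2π·0.5436)/(2π)) = -4.1067; s = 7.0000 − 4.1067 = 2.8933
velocity in seg [239.5°–288.8°] (cycloidal), θ in radians: β = 26.8° = 0.4677 rad, B = 49.3° = 0.8604 rad; ds/dθ = (h/B)(1 − cos(2πβ/B)) = ((-7)/0.8604)(1 − cos(2π·0.5436)) = -15.967101 mm/rad

s = 2.8933, ds/dθ = -15.9671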